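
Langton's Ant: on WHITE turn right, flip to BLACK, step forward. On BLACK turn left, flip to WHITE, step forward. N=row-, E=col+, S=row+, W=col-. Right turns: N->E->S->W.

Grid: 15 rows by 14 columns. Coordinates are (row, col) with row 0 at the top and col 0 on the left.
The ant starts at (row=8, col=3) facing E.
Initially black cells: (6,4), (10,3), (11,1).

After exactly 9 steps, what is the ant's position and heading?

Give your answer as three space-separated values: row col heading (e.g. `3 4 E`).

Step 1: on WHITE (8,3): turn R to S, flip to black, move to (9,3). |black|=4
Step 2: on WHITE (9,3): turn R to W, flip to black, move to (9,2). |black|=5
Step 3: on WHITE (9,2): turn R to N, flip to black, move to (8,2). |black|=6
Step 4: on WHITE (8,2): turn R to E, flip to black, move to (8,3). |black|=7
Step 5: on BLACK (8,3): turn L to N, flip to white, move to (7,3). |black|=6
Step 6: on WHITE (7,3): turn R to E, flip to black, move to (7,4). |black|=7
Step 7: on WHITE (7,4): turn R to S, flip to black, move to (8,4). |black|=8
Step 8: on WHITE (8,4): turn R to W, flip to black, move to (8,3). |black|=9
Step 9: on WHITE (8,3): turn R to N, flip to black, move to (7,3). |black|=10

Answer: 7 3 N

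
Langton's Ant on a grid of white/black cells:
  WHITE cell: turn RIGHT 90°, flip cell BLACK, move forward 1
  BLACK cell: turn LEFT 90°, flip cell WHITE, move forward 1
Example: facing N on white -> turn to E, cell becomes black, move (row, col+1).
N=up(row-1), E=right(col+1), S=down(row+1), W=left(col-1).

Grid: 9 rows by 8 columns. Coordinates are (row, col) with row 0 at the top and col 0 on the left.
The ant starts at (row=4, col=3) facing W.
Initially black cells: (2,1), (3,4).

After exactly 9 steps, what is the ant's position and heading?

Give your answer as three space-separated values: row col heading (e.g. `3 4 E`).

Step 1: on WHITE (4,3): turn R to N, flip to black, move to (3,3). |black|=3
Step 2: on WHITE (3,3): turn R to E, flip to black, move to (3,4). |black|=4
Step 3: on BLACK (3,4): turn L to N, flip to white, move to (2,4). |black|=3
Step 4: on WHITE (2,4): turn R to E, flip to black, move to (2,5). |black|=4
Step 5: on WHITE (2,5): turn R to S, flip to black, move to (3,5). |black|=5
Step 6: on WHITE (3,5): turn R to W, flip to black, move to (3,4). |black|=6
Step 7: on WHITE (3,4): turn R to N, flip to black, move to (2,4). |black|=7
Step 8: on BLACK (2,4): turn L to W, flip to white, move to (2,3). |black|=6
Step 9: on WHITE (2,3): turn R to N, flip to black, move to (1,3). |black|=7

Answer: 1 3 N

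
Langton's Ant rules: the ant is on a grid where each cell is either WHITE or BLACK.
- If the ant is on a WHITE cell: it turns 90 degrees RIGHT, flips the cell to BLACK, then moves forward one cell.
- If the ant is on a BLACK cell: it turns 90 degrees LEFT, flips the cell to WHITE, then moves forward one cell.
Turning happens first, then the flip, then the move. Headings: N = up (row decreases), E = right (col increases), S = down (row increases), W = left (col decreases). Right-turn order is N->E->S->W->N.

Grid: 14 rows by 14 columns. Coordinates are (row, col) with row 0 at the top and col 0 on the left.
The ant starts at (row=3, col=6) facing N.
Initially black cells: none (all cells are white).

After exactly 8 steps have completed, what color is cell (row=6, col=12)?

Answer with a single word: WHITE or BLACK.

Step 1: on WHITE (3,6): turn R to E, flip to black, move to (3,7). |black|=1
Step 2: on WHITE (3,7): turn R to S, flip to black, move to (4,7). |black|=2
Step 3: on WHITE (4,7): turn R to W, flip to black, move to (4,6). |black|=3
Step 4: on WHITE (4,6): turn R to N, flip to black, move to (3,6). |black|=4
Step 5: on BLACK (3,6): turn L to W, flip to white, move to (3,5). |black|=3
Step 6: on WHITE (3,5): turn R to N, flip to black, move to (2,5). |black|=4
Step 7: on WHITE (2,5): turn R to E, flip to black, move to (2,6). |black|=5
Step 8: on WHITE (2,6): turn R to S, flip to black, move to (3,6). |black|=6

Answer: WHITE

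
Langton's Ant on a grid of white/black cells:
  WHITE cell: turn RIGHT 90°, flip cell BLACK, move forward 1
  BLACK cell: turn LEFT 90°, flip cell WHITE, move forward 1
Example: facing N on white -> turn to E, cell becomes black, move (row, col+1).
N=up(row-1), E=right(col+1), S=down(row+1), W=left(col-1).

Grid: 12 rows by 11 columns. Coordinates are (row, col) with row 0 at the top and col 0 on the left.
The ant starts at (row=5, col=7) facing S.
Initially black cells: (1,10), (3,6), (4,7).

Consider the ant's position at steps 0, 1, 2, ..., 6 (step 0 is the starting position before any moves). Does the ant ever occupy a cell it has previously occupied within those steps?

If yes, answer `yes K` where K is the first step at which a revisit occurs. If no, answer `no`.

Answer: no

Derivation:
Step 1: on WHITE (5,7): turn R to W, flip to black, move to (5,6). |black|=4 — new cell
Step 2: on WHITE (5,6): turn R to N, flip to black, move to (4,6). |black|=5 — new cell
Step 3: on WHITE (4,6): turn R to E, flip to black, move to (4,7). |black|=6 — new cell
Step 4: on BLACK (4,7): turn L to N, flip to white, move to (3,7). |black|=5 — new cell
Step 5: on WHITE (3,7): turn R to E, flip to black, move to (3,8). |black|=6 — new cell
Step 6: on WHITE (3,8): turn R to S, flip to black, move to (4,8). |black|=7 — new cell
No revisit within 6 steps.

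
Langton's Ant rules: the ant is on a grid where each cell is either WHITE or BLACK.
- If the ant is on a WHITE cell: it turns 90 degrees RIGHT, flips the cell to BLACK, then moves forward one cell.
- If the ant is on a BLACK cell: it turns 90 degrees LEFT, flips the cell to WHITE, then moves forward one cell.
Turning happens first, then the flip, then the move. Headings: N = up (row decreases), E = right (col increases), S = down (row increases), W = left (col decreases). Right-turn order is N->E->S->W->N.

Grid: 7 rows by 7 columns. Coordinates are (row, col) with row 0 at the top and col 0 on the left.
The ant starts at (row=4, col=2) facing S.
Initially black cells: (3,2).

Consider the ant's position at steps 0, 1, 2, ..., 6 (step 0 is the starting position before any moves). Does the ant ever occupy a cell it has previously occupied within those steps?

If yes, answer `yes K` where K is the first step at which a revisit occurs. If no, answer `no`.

Step 1: on WHITE (4,2): turn R to W, flip to black, move to (4,1). |black|=2 — new cell
Step 2: on WHITE (4,1): turn R to N, flip to black, move to (3,1). |black|=3 — new cell
Step 3: on WHITE (3,1): turn R to E, flip to black, move to (3,2). |black|=4 — new cell
Step 4: on BLACK (3,2): turn L to N, flip to white, move to (2,2). |black|=3 — new cell
Step 5: on WHITE (2,2): turn R to E, flip to black, move to (2,3). |black|=4 — new cell
Step 6: on WHITE (2,3): turn R to S, flip to black, move to (3,3). |black|=5 — new cell
No revisit within 6 steps.

Answer: no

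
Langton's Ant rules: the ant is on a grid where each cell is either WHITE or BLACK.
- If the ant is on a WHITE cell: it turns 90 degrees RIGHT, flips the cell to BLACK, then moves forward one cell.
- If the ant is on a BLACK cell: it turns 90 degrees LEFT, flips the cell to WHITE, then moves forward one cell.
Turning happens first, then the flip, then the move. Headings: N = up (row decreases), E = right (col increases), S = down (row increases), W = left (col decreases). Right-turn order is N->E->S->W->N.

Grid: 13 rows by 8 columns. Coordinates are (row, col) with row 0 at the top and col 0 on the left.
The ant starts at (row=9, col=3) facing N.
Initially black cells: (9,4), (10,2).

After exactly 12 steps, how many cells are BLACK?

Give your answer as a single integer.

Step 1: on WHITE (9,3): turn R to E, flip to black, move to (9,4). |black|=3
Step 2: on BLACK (9,4): turn L to N, flip to white, move to (8,4). |black|=2
Step 3: on WHITE (8,4): turn R to E, flip to black, move to (8,5). |black|=3
Step 4: on WHITE (8,5): turn R to S, flip to black, move to (9,5). |black|=4
Step 5: on WHITE (9,5): turn R to W, flip to black, move to (9,4). |black|=5
Step 6: on WHITE (9,4): turn R to N, flip to black, move to (8,4). |black|=6
Step 7: on BLACK (8,4): turn L to W, flip to white, move to (8,3). |black|=5
Step 8: on WHITE (8,3): turn R to N, flip to black, move to (7,3). |black|=6
Step 9: on WHITE (7,3): turn R to E, flip to black, move to (7,4). |black|=7
Step 10: on WHITE (7,4): turn R to S, flip to black, move to (8,4). |black|=8
Step 11: on WHITE (8,4): turn R to W, flip to black, move to (8,3). |black|=9
Step 12: on BLACK (8,3): turn L to S, flip to white, move to (9,3). |black|=8

Answer: 8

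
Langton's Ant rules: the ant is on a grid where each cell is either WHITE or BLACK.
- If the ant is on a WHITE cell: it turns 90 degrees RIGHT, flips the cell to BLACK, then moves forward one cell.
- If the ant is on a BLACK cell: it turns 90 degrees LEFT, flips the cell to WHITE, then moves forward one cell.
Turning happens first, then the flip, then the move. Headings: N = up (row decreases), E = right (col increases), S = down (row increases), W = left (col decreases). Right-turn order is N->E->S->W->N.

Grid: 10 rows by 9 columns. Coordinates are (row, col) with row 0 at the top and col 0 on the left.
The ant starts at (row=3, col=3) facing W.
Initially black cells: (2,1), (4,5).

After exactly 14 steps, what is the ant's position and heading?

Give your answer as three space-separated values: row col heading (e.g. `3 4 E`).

Step 1: on WHITE (3,3): turn R to N, flip to black, move to (2,3). |black|=3
Step 2: on WHITE (2,3): turn R to E, flip to black, move to (2,4). |black|=4
Step 3: on WHITE (2,4): turn R to S, flip to black, move to (3,4). |black|=5
Step 4: on WHITE (3,4): turn R to W, flip to black, move to (3,3). |black|=6
Step 5: on BLACK (3,3): turn L to S, flip to white, move to (4,3). |black|=5
Step 6: on WHITE (4,3): turn R to W, flip to black, move to (4,2). |black|=6
Step 7: on WHITE (4,2): turn R to N, flip to black, move to (3,2). |black|=7
Step 8: on WHITE (3,2): turn R to E, flip to black, move to (3,3). |black|=8
Step 9: on WHITE (3,3): turn R to S, flip to black, move to (4,3). |black|=9
Step 10: on BLACK (4,3): turn L to E, flip to white, move to (4,4). |black|=8
Step 11: on WHITE (4,4): turn R to S, flip to black, move to (5,4). |black|=9
Step 12: on WHITE (5,4): turn R to W, flip to black, move to (5,3). |black|=10
Step 13: on WHITE (5,3): turn R to N, flip to black, move to (4,3). |black|=11
Step 14: on WHITE (4,3): turn R to E, flip to black, move to (4,4). |black|=12

Answer: 4 4 E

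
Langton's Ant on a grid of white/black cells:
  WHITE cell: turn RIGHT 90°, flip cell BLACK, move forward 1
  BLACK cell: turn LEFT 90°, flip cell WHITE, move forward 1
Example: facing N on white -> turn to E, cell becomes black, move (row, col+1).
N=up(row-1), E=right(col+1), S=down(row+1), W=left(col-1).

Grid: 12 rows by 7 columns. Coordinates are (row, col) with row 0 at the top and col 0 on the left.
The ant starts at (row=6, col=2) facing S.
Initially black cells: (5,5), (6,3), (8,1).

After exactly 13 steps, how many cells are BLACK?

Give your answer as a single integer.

Answer: 8

Derivation:
Step 1: on WHITE (6,2): turn R to W, flip to black, move to (6,1). |black|=4
Step 2: on WHITE (6,1): turn R to N, flip to black, move to (5,1). |black|=5
Step 3: on WHITE (5,1): turn R to E, flip to black, move to (5,2). |black|=6
Step 4: on WHITE (5,2): turn R to S, flip to black, move to (6,2). |black|=7
Step 5: on BLACK (6,2): turn L to E, flip to white, move to (6,3). |black|=6
Step 6: on BLACK (6,3): turn L to N, flip to white, move to (5,3). |black|=5
Step 7: on WHITE (5,3): turn R to E, flip to black, move to (5,4). |black|=6
Step 8: on WHITE (5,4): turn R to S, flip to black, move to (6,4). |black|=7
Step 9: on WHITE (6,4): turn R to W, flip to black, move to (6,3). |black|=8
Step 10: on WHITE (6,3): turn R to N, flip to black, move to (5,3). |black|=9
Step 11: on BLACK (5,3): turn L to W, flip to white, move to (5,2). |black|=8
Step 12: on BLACK (5,2): turn L to S, flip to white, move to (6,2). |black|=7
Step 13: on WHITE (6,2): turn R to W, flip to black, move to (6,1). |black|=8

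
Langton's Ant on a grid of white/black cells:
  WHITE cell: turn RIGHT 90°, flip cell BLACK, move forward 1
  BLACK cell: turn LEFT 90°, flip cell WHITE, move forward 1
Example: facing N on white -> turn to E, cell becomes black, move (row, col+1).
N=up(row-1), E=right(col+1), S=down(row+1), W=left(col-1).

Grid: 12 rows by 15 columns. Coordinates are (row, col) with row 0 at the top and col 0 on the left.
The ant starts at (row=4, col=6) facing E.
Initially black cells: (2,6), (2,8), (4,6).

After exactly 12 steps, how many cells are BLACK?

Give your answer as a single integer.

Answer: 9

Derivation:
Step 1: on BLACK (4,6): turn L to N, flip to white, move to (3,6). |black|=2
Step 2: on WHITE (3,6): turn R to E, flip to black, move to (3,7). |black|=3
Step 3: on WHITE (3,7): turn R to S, flip to black, move to (4,7). |black|=4
Step 4: on WHITE (4,7): turn R to W, flip to black, move to (4,6). |black|=5
Step 5: on WHITE (4,6): turn R to N, flip to black, move to (3,6). |black|=6
Step 6: on BLACK (3,6): turn L to W, flip to white, move to (3,5). |black|=5
Step 7: on WHITE (3,5): turn R to N, flip to black, move to (2,5). |black|=6
Step 8: on WHITE (2,5): turn R to E, flip to black, move to (2,6). |black|=7
Step 9: on BLACK (2,6): turn L to N, flip to white, move to (1,6). |black|=6
Step 10: on WHITE (1,6): turn R to E, flip to black, move to (1,7). |black|=7
Step 11: on WHITE (1,7): turn R to S, flip to black, move to (2,7). |black|=8
Step 12: on WHITE (2,7): turn R to W, flip to black, move to (2,6). |black|=9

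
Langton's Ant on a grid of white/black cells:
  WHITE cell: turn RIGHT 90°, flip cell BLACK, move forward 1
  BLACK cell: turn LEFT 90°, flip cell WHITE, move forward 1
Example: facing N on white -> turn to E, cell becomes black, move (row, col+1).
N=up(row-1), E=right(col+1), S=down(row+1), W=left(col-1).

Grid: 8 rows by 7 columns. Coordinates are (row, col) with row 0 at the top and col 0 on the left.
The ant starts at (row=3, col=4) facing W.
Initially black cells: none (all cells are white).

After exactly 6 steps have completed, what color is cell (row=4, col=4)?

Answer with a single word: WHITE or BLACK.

Step 1: on WHITE (3,4): turn R to N, flip to black, move to (2,4). |black|=1
Step 2: on WHITE (2,4): turn R to E, flip to black, move to (2,5). |black|=2
Step 3: on WHITE (2,5): turn R to S, flip to black, move to (3,5). |black|=3
Step 4: on WHITE (3,5): turn R to W, flip to black, move to (3,4). |black|=4
Step 5: on BLACK (3,4): turn L to S, flip to white, move to (4,4). |black|=3
Step 6: on WHITE (4,4): turn R to W, flip to black, move to (4,3). |black|=4

Answer: BLACK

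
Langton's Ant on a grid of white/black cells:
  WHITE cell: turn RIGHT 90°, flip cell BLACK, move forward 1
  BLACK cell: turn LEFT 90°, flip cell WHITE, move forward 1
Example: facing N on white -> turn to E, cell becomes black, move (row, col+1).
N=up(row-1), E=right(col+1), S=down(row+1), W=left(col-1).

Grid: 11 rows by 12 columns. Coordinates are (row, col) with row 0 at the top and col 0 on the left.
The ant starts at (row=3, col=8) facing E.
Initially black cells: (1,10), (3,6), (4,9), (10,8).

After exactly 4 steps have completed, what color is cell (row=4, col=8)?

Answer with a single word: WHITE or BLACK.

Step 1: on WHITE (3,8): turn R to S, flip to black, move to (4,8). |black|=5
Step 2: on WHITE (4,8): turn R to W, flip to black, move to (4,7). |black|=6
Step 3: on WHITE (4,7): turn R to N, flip to black, move to (3,7). |black|=7
Step 4: on WHITE (3,7): turn R to E, flip to black, move to (3,8). |black|=8

Answer: BLACK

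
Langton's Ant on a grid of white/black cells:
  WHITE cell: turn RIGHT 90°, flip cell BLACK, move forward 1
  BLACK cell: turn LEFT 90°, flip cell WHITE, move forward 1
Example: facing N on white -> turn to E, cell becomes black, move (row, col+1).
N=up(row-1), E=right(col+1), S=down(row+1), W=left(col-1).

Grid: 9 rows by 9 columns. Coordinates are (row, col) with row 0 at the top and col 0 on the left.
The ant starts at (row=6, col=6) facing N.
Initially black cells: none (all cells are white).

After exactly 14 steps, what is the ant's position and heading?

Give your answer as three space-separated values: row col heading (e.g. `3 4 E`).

Answer: 7 5 S

Derivation:
Step 1: on WHITE (6,6): turn R to E, flip to black, move to (6,7). |black|=1
Step 2: on WHITE (6,7): turn R to S, flip to black, move to (7,7). |black|=2
Step 3: on WHITE (7,7): turn R to W, flip to black, move to (7,6). |black|=3
Step 4: on WHITE (7,6): turn R to N, flip to black, move to (6,6). |black|=4
Step 5: on BLACK (6,6): turn L to W, flip to white, move to (6,5). |black|=3
Step 6: on WHITE (6,5): turn R to N, flip to black, move to (5,5). |black|=4
Step 7: on WHITE (5,5): turn R to E, flip to black, move to (5,6). |black|=5
Step 8: on WHITE (5,6): turn R to S, flip to black, move to (6,6). |black|=6
Step 9: on WHITE (6,6): turn R to W, flip to black, move to (6,5). |black|=7
Step 10: on BLACK (6,5): turn L to S, flip to white, move to (7,5). |black|=6
Step 11: on WHITE (7,5): turn R to W, flip to black, move to (7,4). |black|=7
Step 12: on WHITE (7,4): turn R to N, flip to black, move to (6,4). |black|=8
Step 13: on WHITE (6,4): turn R to E, flip to black, move to (6,5). |black|=9
Step 14: on WHITE (6,5): turn R to S, flip to black, move to (7,5). |black|=10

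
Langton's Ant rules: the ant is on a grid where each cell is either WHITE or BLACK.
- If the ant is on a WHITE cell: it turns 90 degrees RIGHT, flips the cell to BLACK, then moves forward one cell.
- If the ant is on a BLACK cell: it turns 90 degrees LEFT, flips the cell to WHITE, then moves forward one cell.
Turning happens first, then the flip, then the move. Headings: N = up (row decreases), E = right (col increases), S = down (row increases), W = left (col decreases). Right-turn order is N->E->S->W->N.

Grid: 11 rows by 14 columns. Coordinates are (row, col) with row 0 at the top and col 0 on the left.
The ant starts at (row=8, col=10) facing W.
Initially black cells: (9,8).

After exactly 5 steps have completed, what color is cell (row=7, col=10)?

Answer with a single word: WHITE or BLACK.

Step 1: on WHITE (8,10): turn R to N, flip to black, move to (7,10). |black|=2
Step 2: on WHITE (7,10): turn R to E, flip to black, move to (7,11). |black|=3
Step 3: on WHITE (7,11): turn R to S, flip to black, move to (8,11). |black|=4
Step 4: on WHITE (8,11): turn R to W, flip to black, move to (8,10). |black|=5
Step 5: on BLACK (8,10): turn L to S, flip to white, move to (9,10). |black|=4

Answer: BLACK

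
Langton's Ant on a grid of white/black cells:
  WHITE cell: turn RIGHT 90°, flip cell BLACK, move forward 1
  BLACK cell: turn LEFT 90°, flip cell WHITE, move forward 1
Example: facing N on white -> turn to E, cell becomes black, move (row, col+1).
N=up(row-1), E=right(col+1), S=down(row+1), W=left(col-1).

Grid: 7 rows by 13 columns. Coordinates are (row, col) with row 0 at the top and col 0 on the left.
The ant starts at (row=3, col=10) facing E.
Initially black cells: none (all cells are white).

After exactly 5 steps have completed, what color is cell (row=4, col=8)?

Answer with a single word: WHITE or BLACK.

Answer: WHITE

Derivation:
Step 1: on WHITE (3,10): turn R to S, flip to black, move to (4,10). |black|=1
Step 2: on WHITE (4,10): turn R to W, flip to black, move to (4,9). |black|=2
Step 3: on WHITE (4,9): turn R to N, flip to black, move to (3,9). |black|=3
Step 4: on WHITE (3,9): turn R to E, flip to black, move to (3,10). |black|=4
Step 5: on BLACK (3,10): turn L to N, flip to white, move to (2,10). |black|=3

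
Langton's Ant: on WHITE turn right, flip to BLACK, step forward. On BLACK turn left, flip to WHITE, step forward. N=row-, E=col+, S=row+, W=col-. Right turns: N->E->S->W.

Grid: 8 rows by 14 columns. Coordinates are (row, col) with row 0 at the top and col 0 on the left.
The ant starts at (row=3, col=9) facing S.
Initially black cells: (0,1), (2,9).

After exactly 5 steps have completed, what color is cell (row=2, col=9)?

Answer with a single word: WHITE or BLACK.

Step 1: on WHITE (3,9): turn R to W, flip to black, move to (3,8). |black|=3
Step 2: on WHITE (3,8): turn R to N, flip to black, move to (2,8). |black|=4
Step 3: on WHITE (2,8): turn R to E, flip to black, move to (2,9). |black|=5
Step 4: on BLACK (2,9): turn L to N, flip to white, move to (1,9). |black|=4
Step 5: on WHITE (1,9): turn R to E, flip to black, move to (1,10). |black|=5

Answer: WHITE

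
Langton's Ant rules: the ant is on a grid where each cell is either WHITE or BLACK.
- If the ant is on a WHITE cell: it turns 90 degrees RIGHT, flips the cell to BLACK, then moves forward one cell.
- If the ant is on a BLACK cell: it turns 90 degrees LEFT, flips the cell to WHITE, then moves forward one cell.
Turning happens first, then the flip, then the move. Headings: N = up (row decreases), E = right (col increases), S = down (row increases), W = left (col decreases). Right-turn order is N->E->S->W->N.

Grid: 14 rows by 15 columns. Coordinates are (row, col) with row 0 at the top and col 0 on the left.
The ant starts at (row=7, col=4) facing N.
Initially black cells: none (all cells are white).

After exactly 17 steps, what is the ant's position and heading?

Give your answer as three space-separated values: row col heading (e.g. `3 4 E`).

Answer: 7 3 W

Derivation:
Step 1: on WHITE (7,4): turn R to E, flip to black, move to (7,5). |black|=1
Step 2: on WHITE (7,5): turn R to S, flip to black, move to (8,5). |black|=2
Step 3: on WHITE (8,5): turn R to W, flip to black, move to (8,4). |black|=3
Step 4: on WHITE (8,4): turn R to N, flip to black, move to (7,4). |black|=4
Step 5: on BLACK (7,4): turn L to W, flip to white, move to (7,3). |black|=3
Step 6: on WHITE (7,3): turn R to N, flip to black, move to (6,3). |black|=4
Step 7: on WHITE (6,3): turn R to E, flip to black, move to (6,4). |black|=5
Step 8: on WHITE (6,4): turn R to S, flip to black, move to (7,4). |black|=6
Step 9: on WHITE (7,4): turn R to W, flip to black, move to (7,3). |black|=7
Step 10: on BLACK (7,3): turn L to S, flip to white, move to (8,3). |black|=6
Step 11: on WHITE (8,3): turn R to W, flip to black, move to (8,2). |black|=7
Step 12: on WHITE (8,2): turn R to N, flip to black, move to (7,2). |black|=8
Step 13: on WHITE (7,2): turn R to E, flip to black, move to (7,3). |black|=9
Step 14: on WHITE (7,3): turn R to S, flip to black, move to (8,3). |black|=10
Step 15: on BLACK (8,3): turn L to E, flip to white, move to (8,4). |black|=9
Step 16: on BLACK (8,4): turn L to N, flip to white, move to (7,4). |black|=8
Step 17: on BLACK (7,4): turn L to W, flip to white, move to (7,3). |black|=7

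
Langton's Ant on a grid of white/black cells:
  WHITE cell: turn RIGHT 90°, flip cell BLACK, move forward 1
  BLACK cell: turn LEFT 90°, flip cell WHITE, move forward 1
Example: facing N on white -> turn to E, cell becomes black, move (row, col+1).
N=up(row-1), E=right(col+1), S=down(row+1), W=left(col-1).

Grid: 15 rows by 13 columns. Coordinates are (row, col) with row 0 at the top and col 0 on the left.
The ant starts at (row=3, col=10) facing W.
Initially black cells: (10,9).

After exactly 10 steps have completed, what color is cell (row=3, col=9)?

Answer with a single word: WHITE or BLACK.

Answer: BLACK

Derivation:
Step 1: on WHITE (3,10): turn R to N, flip to black, move to (2,10). |black|=2
Step 2: on WHITE (2,10): turn R to E, flip to black, move to (2,11). |black|=3
Step 3: on WHITE (2,11): turn R to S, flip to black, move to (3,11). |black|=4
Step 4: on WHITE (3,11): turn R to W, flip to black, move to (3,10). |black|=5
Step 5: on BLACK (3,10): turn L to S, flip to white, move to (4,10). |black|=4
Step 6: on WHITE (4,10): turn R to W, flip to black, move to (4,9). |black|=5
Step 7: on WHITE (4,9): turn R to N, flip to black, move to (3,9). |black|=6
Step 8: on WHITE (3,9): turn R to E, flip to black, move to (3,10). |black|=7
Step 9: on WHITE (3,10): turn R to S, flip to black, move to (4,10). |black|=8
Step 10: on BLACK (4,10): turn L to E, flip to white, move to (4,11). |black|=7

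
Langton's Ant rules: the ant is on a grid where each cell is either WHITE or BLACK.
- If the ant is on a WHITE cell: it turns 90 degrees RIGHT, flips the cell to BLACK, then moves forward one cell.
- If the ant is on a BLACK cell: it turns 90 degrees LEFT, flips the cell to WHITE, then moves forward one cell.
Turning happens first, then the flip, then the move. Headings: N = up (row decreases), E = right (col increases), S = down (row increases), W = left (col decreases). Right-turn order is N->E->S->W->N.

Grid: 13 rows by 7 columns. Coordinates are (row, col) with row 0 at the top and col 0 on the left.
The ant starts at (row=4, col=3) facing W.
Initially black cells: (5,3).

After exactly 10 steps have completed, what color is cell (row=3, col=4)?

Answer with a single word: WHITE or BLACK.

Answer: BLACK

Derivation:
Step 1: on WHITE (4,3): turn R to N, flip to black, move to (3,3). |black|=2
Step 2: on WHITE (3,3): turn R to E, flip to black, move to (3,4). |black|=3
Step 3: on WHITE (3,4): turn R to S, flip to black, move to (4,4). |black|=4
Step 4: on WHITE (4,4): turn R to W, flip to black, move to (4,3). |black|=5
Step 5: on BLACK (4,3): turn L to S, flip to white, move to (5,3). |black|=4
Step 6: on BLACK (5,3): turn L to E, flip to white, move to (5,4). |black|=3
Step 7: on WHITE (5,4): turn R to S, flip to black, move to (6,4). |black|=4
Step 8: on WHITE (6,4): turn R to W, flip to black, move to (6,3). |black|=5
Step 9: on WHITE (6,3): turn R to N, flip to black, move to (5,3). |black|=6
Step 10: on WHITE (5,3): turn R to E, flip to black, move to (5,4). |black|=7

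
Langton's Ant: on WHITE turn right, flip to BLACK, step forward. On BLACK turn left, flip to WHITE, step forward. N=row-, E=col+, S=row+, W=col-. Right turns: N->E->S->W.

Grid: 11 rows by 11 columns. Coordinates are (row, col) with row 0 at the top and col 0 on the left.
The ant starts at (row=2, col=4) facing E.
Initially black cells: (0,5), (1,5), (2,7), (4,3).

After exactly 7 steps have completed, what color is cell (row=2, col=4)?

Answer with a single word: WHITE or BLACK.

Answer: WHITE

Derivation:
Step 1: on WHITE (2,4): turn R to S, flip to black, move to (3,4). |black|=5
Step 2: on WHITE (3,4): turn R to W, flip to black, move to (3,3). |black|=6
Step 3: on WHITE (3,3): turn R to N, flip to black, move to (2,3). |black|=7
Step 4: on WHITE (2,3): turn R to E, flip to black, move to (2,4). |black|=8
Step 5: on BLACK (2,4): turn L to N, flip to white, move to (1,4). |black|=7
Step 6: on WHITE (1,4): turn R to E, flip to black, move to (1,5). |black|=8
Step 7: on BLACK (1,5): turn L to N, flip to white, move to (0,5). |black|=7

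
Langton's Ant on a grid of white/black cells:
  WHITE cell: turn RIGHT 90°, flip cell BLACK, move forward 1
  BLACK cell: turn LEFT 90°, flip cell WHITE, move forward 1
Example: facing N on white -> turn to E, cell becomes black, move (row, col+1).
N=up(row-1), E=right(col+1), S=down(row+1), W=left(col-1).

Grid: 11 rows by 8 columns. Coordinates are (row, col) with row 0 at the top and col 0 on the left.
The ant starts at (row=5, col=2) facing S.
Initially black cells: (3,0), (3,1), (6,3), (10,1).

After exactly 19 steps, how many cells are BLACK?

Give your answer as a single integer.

Step 1: on WHITE (5,2): turn R to W, flip to black, move to (5,1). |black|=5
Step 2: on WHITE (5,1): turn R to N, flip to black, move to (4,1). |black|=6
Step 3: on WHITE (4,1): turn R to E, flip to black, move to (4,2). |black|=7
Step 4: on WHITE (4,2): turn R to S, flip to black, move to (5,2). |black|=8
Step 5: on BLACK (5,2): turn L to E, flip to white, move to (5,3). |black|=7
Step 6: on WHITE (5,3): turn R to S, flip to black, move to (6,3). |black|=8
Step 7: on BLACK (6,3): turn L to E, flip to white, move to (6,4). |black|=7
Step 8: on WHITE (6,4): turn R to S, flip to black, move to (7,4). |black|=8
Step 9: on WHITE (7,4): turn R to W, flip to black, move to (7,3). |black|=9
Step 10: on WHITE (7,3): turn R to N, flip to black, move to (6,3). |black|=10
Step 11: on WHITE (6,3): turn R to E, flip to black, move to (6,4). |black|=11
Step 12: on BLACK (6,4): turn L to N, flip to white, move to (5,4). |black|=10
Step 13: on WHITE (5,4): turn R to E, flip to black, move to (5,5). |black|=11
Step 14: on WHITE (5,5): turn R to S, flip to black, move to (6,5). |black|=12
Step 15: on WHITE (6,5): turn R to W, flip to black, move to (6,4). |black|=13
Step 16: on WHITE (6,4): turn R to N, flip to black, move to (5,4). |black|=14
Step 17: on BLACK (5,4): turn L to W, flip to white, move to (5,3). |black|=13
Step 18: on BLACK (5,3): turn L to S, flip to white, move to (6,3). |black|=12
Step 19: on BLACK (6,3): turn L to E, flip to white, move to (6,4). |black|=11

Answer: 11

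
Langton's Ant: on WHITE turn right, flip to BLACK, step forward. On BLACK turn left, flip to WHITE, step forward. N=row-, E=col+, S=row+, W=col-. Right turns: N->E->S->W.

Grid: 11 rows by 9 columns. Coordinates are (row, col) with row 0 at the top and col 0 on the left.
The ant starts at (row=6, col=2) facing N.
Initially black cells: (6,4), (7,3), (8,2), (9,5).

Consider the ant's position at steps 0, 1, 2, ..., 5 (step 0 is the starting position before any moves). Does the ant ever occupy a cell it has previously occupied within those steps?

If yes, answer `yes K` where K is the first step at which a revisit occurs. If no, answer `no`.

Answer: no

Derivation:
Step 1: on WHITE (6,2): turn R to E, flip to black, move to (6,3). |black|=5 — new cell
Step 2: on WHITE (6,3): turn R to S, flip to black, move to (7,3). |black|=6 — new cell
Step 3: on BLACK (7,3): turn L to E, flip to white, move to (7,4). |black|=5 — new cell
Step 4: on WHITE (7,4): turn R to S, flip to black, move to (8,4). |black|=6 — new cell
Step 5: on WHITE (8,4): turn R to W, flip to black, move to (8,3). |black|=7 — new cell
No revisit within 5 steps.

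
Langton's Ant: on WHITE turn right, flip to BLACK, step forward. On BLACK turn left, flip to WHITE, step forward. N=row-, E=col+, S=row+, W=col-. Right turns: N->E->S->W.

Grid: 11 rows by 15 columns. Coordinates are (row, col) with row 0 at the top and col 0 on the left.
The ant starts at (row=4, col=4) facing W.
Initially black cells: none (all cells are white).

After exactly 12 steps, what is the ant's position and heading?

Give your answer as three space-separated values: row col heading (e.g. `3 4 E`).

Answer: 6 4 W

Derivation:
Step 1: on WHITE (4,4): turn R to N, flip to black, move to (3,4). |black|=1
Step 2: on WHITE (3,4): turn R to E, flip to black, move to (3,5). |black|=2
Step 3: on WHITE (3,5): turn R to S, flip to black, move to (4,5). |black|=3
Step 4: on WHITE (4,5): turn R to W, flip to black, move to (4,4). |black|=4
Step 5: on BLACK (4,4): turn L to S, flip to white, move to (5,4). |black|=3
Step 6: on WHITE (5,4): turn R to W, flip to black, move to (5,3). |black|=4
Step 7: on WHITE (5,3): turn R to N, flip to black, move to (4,3). |black|=5
Step 8: on WHITE (4,3): turn R to E, flip to black, move to (4,4). |black|=6
Step 9: on WHITE (4,4): turn R to S, flip to black, move to (5,4). |black|=7
Step 10: on BLACK (5,4): turn L to E, flip to white, move to (5,5). |black|=6
Step 11: on WHITE (5,5): turn R to S, flip to black, move to (6,5). |black|=7
Step 12: on WHITE (6,5): turn R to W, flip to black, move to (6,4). |black|=8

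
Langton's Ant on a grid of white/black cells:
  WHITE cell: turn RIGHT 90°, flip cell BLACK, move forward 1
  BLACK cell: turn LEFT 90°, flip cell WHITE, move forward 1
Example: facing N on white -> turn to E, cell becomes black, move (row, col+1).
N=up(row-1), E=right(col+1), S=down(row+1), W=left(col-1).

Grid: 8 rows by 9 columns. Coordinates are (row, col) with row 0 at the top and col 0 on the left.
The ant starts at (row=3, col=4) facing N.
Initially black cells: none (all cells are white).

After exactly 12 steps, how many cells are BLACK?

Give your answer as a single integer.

Step 1: on WHITE (3,4): turn R to E, flip to black, move to (3,5). |black|=1
Step 2: on WHITE (3,5): turn R to S, flip to black, move to (4,5). |black|=2
Step 3: on WHITE (4,5): turn R to W, flip to black, move to (4,4). |black|=3
Step 4: on WHITE (4,4): turn R to N, flip to black, move to (3,4). |black|=4
Step 5: on BLACK (3,4): turn L to W, flip to white, move to (3,3). |black|=3
Step 6: on WHITE (3,3): turn R to N, flip to black, move to (2,3). |black|=4
Step 7: on WHITE (2,3): turn R to E, flip to black, move to (2,4). |black|=5
Step 8: on WHITE (2,4): turn R to S, flip to black, move to (3,4). |black|=6
Step 9: on WHITE (3,4): turn R to W, flip to black, move to (3,3). |black|=7
Step 10: on BLACK (3,3): turn L to S, flip to white, move to (4,3). |black|=6
Step 11: on WHITE (4,3): turn R to W, flip to black, move to (4,2). |black|=7
Step 12: on WHITE (4,2): turn R to N, flip to black, move to (3,2). |black|=8

Answer: 8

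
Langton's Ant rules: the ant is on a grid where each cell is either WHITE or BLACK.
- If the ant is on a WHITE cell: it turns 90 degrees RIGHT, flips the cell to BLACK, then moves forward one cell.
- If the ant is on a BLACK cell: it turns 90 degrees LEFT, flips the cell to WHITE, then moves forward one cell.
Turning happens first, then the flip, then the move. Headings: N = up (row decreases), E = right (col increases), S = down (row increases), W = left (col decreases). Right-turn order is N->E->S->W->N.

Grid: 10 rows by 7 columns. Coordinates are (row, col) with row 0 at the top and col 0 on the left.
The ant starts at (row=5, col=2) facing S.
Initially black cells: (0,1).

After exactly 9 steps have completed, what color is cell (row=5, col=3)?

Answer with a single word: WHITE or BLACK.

Answer: BLACK

Derivation:
Step 1: on WHITE (5,2): turn R to W, flip to black, move to (5,1). |black|=2
Step 2: on WHITE (5,1): turn R to N, flip to black, move to (4,1). |black|=3
Step 3: on WHITE (4,1): turn R to E, flip to black, move to (4,2). |black|=4
Step 4: on WHITE (4,2): turn R to S, flip to black, move to (5,2). |black|=5
Step 5: on BLACK (5,2): turn L to E, flip to white, move to (5,3). |black|=4
Step 6: on WHITE (5,3): turn R to S, flip to black, move to (6,3). |black|=5
Step 7: on WHITE (6,3): turn R to W, flip to black, move to (6,2). |black|=6
Step 8: on WHITE (6,2): turn R to N, flip to black, move to (5,2). |black|=7
Step 9: on WHITE (5,2): turn R to E, flip to black, move to (5,3). |black|=8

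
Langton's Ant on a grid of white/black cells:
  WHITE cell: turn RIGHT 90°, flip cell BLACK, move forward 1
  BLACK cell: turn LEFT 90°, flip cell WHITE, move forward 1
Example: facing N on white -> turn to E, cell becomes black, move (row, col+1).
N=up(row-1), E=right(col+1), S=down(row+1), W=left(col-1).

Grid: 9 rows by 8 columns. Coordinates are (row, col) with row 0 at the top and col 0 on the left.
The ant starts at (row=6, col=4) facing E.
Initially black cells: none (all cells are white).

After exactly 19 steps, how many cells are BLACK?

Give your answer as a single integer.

Answer: 7

Derivation:
Step 1: on WHITE (6,4): turn R to S, flip to black, move to (7,4). |black|=1
Step 2: on WHITE (7,4): turn R to W, flip to black, move to (7,3). |black|=2
Step 3: on WHITE (7,3): turn R to N, flip to black, move to (6,3). |black|=3
Step 4: on WHITE (6,3): turn R to E, flip to black, move to (6,4). |black|=4
Step 5: on BLACK (6,4): turn L to N, flip to white, move to (5,4). |black|=3
Step 6: on WHITE (5,4): turn R to E, flip to black, move to (5,5). |black|=4
Step 7: on WHITE (5,5): turn R to S, flip to black, move to (6,5). |black|=5
Step 8: on WHITE (6,5): turn R to W, flip to black, move to (6,4). |black|=6
Step 9: on WHITE (6,4): turn R to N, flip to black, move to (5,4). |black|=7
Step 10: on BLACK (5,4): turn L to W, flip to white, move to (5,3). |black|=6
Step 11: on WHITE (5,3): turn R to N, flip to black, move to (4,3). |black|=7
Step 12: on WHITE (4,3): turn R to E, flip to black, move to (4,4). |black|=8
Step 13: on WHITE (4,4): turn R to S, flip to black, move to (5,4). |black|=9
Step 14: on WHITE (5,4): turn R to W, flip to black, move to (5,3). |black|=10
Step 15: on BLACK (5,3): turn L to S, flip to white, move to (6,3). |black|=9
Step 16: on BLACK (6,3): turn L to E, flip to white, move to (6,4). |black|=8
Step 17: on BLACK (6,4): turn L to N, flip to white, move to (5,4). |black|=7
Step 18: on BLACK (5,4): turn L to W, flip to white, move to (5,3). |black|=6
Step 19: on WHITE (5,3): turn R to N, flip to black, move to (4,3). |black|=7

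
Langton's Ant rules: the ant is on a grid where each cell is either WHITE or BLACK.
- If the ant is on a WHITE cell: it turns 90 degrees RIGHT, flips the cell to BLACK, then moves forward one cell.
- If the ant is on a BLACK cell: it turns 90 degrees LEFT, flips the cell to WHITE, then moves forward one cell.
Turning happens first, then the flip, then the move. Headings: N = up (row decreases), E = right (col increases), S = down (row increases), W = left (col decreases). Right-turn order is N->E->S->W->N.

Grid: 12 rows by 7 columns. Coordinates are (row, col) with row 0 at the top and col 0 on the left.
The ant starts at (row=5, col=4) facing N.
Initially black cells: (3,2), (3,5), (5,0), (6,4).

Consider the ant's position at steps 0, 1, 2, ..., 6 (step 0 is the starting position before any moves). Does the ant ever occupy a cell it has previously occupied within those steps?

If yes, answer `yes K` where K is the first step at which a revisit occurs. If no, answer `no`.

Step 1: on WHITE (5,4): turn R to E, flip to black, move to (5,5). |black|=5 — new cell
Step 2: on WHITE (5,5): turn R to S, flip to black, move to (6,5). |black|=6 — new cell
Step 3: on WHITE (6,5): turn R to W, flip to black, move to (6,4). |black|=7 — new cell
Step 4: on BLACK (6,4): turn L to S, flip to white, move to (7,4). |black|=6 — new cell
Step 5: on WHITE (7,4): turn R to W, flip to black, move to (7,3). |black|=7 — new cell
Step 6: on WHITE (7,3): turn R to N, flip to black, move to (6,3). |black|=8 — new cell
No revisit within 6 steps.

Answer: no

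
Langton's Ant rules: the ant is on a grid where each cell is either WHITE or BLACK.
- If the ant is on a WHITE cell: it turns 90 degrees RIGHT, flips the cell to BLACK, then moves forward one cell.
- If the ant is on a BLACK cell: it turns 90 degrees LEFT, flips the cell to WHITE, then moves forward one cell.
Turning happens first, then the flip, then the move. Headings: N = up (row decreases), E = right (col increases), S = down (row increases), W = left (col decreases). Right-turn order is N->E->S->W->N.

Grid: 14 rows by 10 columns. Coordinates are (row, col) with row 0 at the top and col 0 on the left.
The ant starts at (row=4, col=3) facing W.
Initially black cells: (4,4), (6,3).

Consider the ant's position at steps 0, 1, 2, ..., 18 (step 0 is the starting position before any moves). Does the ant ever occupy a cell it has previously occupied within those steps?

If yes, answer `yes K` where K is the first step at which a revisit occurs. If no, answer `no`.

Answer: yes 7

Derivation:
Step 1: on WHITE (4,3): turn R to N, flip to black, move to (3,3). |black|=3 — new cell
Step 2: on WHITE (3,3): turn R to E, flip to black, move to (3,4). |black|=4 — new cell
Step 3: on WHITE (3,4): turn R to S, flip to black, move to (4,4). |black|=5 — new cell
Step 4: on BLACK (4,4): turn L to E, flip to white, move to (4,5). |black|=4 — new cell
Step 5: on WHITE (4,5): turn R to S, flip to black, move to (5,5). |black|=5 — new cell
Step 6: on WHITE (5,5): turn R to W, flip to black, move to (5,4). |black|=6 — new cell
Step 7: on WHITE (5,4): turn R to N, flip to black, move to (4,4). |black|=7 — REVISIT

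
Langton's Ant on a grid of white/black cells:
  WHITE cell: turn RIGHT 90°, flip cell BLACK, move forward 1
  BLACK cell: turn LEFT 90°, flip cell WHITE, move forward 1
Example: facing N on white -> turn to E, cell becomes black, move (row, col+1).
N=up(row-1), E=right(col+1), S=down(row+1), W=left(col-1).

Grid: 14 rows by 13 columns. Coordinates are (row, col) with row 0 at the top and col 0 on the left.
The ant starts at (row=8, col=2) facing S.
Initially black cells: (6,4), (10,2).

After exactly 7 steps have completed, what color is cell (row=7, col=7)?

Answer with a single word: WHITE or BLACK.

Step 1: on WHITE (8,2): turn R to W, flip to black, move to (8,1). |black|=3
Step 2: on WHITE (8,1): turn R to N, flip to black, move to (7,1). |black|=4
Step 3: on WHITE (7,1): turn R to E, flip to black, move to (7,2). |black|=5
Step 4: on WHITE (7,2): turn R to S, flip to black, move to (8,2). |black|=6
Step 5: on BLACK (8,2): turn L to E, flip to white, move to (8,3). |black|=5
Step 6: on WHITE (8,3): turn R to S, flip to black, move to (9,3). |black|=6
Step 7: on WHITE (9,3): turn R to W, flip to black, move to (9,2). |black|=7

Answer: WHITE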